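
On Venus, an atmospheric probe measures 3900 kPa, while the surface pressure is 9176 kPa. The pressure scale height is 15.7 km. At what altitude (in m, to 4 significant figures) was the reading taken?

z ≈ 13430 m

Invert the barometric formula: z = H ln(P₀/P).
P₀/P = 9176/3900 = 2.3528; ln(2.3528) = 0.85561.
z = 15700 × 0.85561 = 13433 m.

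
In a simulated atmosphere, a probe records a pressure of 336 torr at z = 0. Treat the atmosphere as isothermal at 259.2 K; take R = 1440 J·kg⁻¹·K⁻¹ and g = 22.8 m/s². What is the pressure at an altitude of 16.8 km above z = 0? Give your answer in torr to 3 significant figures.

Scale height: H = RT/g = 1440 × 259.2 / 22.8 = 16371 m.
Barometric formula: P = P₀ exp(−z/H).
z/H = 16800/16371 = 1.0262; exp(−1.0262) = 0.35837.
P = 336 × 0.35837 = 120.41 torr.

P ≈ 120 torr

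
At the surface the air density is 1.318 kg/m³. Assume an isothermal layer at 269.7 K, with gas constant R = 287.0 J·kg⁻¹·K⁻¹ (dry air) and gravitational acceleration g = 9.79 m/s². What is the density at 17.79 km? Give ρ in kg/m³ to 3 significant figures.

ρ ≈ 0.139 kg/m³

Scale height: H = RT/g = 287.0 × 269.7 / 9.79 = 7906.4 m.
In an isothermal atmosphere, density decays like pressure: ρ = ρ₀ exp(−z/H).
z/H = 17790/7906.4 = 2.2501; exp(−2.2501) = 0.10539.
ρ = 1.318 × 0.10539 = 0.13890 kg/m³.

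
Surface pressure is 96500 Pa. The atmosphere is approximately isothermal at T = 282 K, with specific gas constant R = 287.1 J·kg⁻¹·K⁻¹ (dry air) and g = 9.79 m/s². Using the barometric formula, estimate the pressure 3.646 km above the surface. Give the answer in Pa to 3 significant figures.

Scale height: H = RT/g = 287.1 × 282 / 9.79 = 8269.9 m.
Barometric formula: P = P₀ exp(−z/H).
z/H = 3646.0/8269.9 = 0.44088; exp(−0.44088) = 0.64347.
P = 96500 × 0.64347 = 62095 Pa.

P ≈ 62100 Pa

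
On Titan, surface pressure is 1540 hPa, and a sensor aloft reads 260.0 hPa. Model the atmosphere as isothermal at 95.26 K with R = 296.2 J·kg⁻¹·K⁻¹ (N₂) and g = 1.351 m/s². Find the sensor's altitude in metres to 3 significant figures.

Scale height: H = RT/g = 296.2 × 95.26 / 1.351 = 20885 m.
Invert the barometric formula: z = H ln(P₀/P).
P₀/P = 1540/260.0 = 5.9231; ln(5.9231) = 1.7789.
z = 20885 × 1.7789 = 37152 m.

z ≈ 37200 m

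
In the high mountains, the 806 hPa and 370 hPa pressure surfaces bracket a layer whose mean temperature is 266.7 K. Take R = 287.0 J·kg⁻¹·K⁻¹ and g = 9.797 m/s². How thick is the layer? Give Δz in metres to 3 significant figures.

Hypsometric equation: Δz = (R T̄/g) ln(P₁/P₂).
R T̄/g = 287.0 × 266.7 / 9.797 = 7812.9 m.
ln(806/370) = ln(2.1784) = 0.77859.
Δz = 7812.9 × 0.77859 = 6083.0 m.

Δz ≈ 6080 m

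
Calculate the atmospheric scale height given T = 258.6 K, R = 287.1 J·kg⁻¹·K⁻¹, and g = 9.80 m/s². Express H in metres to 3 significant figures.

H ≈ 7580 m

The scale height of an isothermal atmosphere is H = RT/g.
H = 287.1 × 258.6 / 9.80 = 74244/9.80 = 7575.9 m.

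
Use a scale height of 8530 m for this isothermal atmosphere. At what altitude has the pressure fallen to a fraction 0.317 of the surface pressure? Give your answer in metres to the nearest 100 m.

Set P/P₀ = exp(−z/H) = 0.317, so z = −H ln(0.317).
−ln(0.317) = 1.1489; z = 8530.0 × 1.1489 = 9800.1 m.

z ≈ 9800 m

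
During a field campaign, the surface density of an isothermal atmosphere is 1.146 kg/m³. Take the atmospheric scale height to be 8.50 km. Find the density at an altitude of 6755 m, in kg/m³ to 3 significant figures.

ρ ≈ 0.518 kg/m³

In an isothermal atmosphere, density decays like pressure: ρ = ρ₀ exp(−z/H).
z/H = 6755.0/8500.0 = 0.79471; exp(−0.79471) = 0.45171.
ρ = 1.146 × 0.45171 = 0.51766 kg/m³.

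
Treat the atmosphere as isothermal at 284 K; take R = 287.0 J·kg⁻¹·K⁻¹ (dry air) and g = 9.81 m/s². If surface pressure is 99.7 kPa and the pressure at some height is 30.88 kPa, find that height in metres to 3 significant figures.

z ≈ 9740 m

Scale height: H = RT/g = 287.0 × 284 / 9.81 = 8308.7 m.
Invert the barometric formula: z = H ln(P₀/P).
P₀/P = 99.7/30.88 = 3.2286; ln(3.2286) = 1.1720.
z = 8308.7 × 1.1720 = 9737.8 m.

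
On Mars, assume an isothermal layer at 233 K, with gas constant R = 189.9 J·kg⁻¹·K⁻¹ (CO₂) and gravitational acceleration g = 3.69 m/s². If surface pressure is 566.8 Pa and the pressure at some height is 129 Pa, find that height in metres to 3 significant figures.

Scale height: H = RT/g = 189.9 × 233 / 3.69 = 11991 m.
Invert the barometric formula: z = H ln(P₀/P).
P₀/P = 566.8/129 = 4.3938; ln(4.3938) = 1.4802.
z = 11991 × 1.4802 = 17749 m.

z ≈ 17700 m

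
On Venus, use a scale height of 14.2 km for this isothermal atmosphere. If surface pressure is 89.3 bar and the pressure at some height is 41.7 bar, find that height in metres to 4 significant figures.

Invert the barometric formula: z = H ln(P₀/P).
P₀/P = 89.3/41.7 = 2.1415; ln(2.1415) = 0.76151.
z = 14200 × 0.76151 = 10813 m.

z ≈ 10810 m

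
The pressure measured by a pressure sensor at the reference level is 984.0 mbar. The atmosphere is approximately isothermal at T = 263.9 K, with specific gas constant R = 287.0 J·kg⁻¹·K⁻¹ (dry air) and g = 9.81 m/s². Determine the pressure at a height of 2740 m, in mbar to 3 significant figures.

Scale height: H = RT/g = 287.0 × 263.9 / 9.81 = 7720.6 m.
Barometric formula: P = P₀ exp(−z/H).
z/H = 2740.0/7720.6 = 0.35489; exp(−0.35489) = 0.70125.
P = 984.0 × 0.70125 = 690.03 mbar.

P ≈ 690 mbar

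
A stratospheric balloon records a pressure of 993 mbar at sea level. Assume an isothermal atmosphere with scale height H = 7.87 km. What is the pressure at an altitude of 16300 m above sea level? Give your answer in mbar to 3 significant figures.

Barometric formula: P = P₀ exp(−z/H).
z/H = 16300/7870.0 = 2.0712; exp(−2.0712) = 0.12603.
P = 993 × 0.12603 = 125.15 mbar.

P ≈ 125 mbar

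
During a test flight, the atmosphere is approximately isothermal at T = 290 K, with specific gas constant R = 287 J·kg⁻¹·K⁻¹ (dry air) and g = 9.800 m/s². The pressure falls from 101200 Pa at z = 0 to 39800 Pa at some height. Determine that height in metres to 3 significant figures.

z ≈ 7930 m

Scale height: H = RT/g = 287 × 290 / 9.800 = 8492.9 m.
Invert the barometric formula: z = H ln(P₀/P).
P₀/P = 101200/39800 = 2.5427; ln(2.5427) = 0.93323.
z = 8492.9 × 0.93323 = 7925.8 m.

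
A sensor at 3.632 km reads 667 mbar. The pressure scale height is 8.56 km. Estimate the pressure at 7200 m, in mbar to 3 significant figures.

P ≈ 440 mbar

Between two levels, P₂ = P₁ exp(−Δz/H) with Δz = z₂ − z₁.
Δz = 7200.0 − 3632.0 = 3568.0 m; Δz/H = 3568.0/8560.0 = 0.41682.
P₂ = 667 × exp(−0.41682) = 667 × 0.65914 = 439.65 mbar.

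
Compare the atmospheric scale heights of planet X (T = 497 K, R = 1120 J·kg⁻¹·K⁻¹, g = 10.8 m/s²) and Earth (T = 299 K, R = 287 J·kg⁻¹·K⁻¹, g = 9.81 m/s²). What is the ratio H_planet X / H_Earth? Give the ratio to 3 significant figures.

H_planet X/H_Earth ≈ 5.89

H = RT/g for each body.
H_planet X = 1120 × 497 / 10.8 = 51541 m.
H_Earth = 287 × 299 / 9.81 = 8747.5 m.
H_planet X/H_Earth = 51541/8747.5 = 5.8921.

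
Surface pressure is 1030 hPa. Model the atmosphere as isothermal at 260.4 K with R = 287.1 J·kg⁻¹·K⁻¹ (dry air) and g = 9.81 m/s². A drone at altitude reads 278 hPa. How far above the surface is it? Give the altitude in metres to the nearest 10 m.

z ≈ 9980 m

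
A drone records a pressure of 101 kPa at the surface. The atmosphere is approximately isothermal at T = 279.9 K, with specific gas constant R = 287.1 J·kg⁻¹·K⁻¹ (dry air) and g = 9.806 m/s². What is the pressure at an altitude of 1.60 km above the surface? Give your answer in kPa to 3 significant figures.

P ≈ 83.1 kPa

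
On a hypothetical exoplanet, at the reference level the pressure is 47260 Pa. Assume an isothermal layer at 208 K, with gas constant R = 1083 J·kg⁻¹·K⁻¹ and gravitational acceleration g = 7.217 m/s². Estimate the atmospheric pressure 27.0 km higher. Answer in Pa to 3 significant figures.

Scale height: H = RT/g = 1083 × 208 / 7.217 = 31213 m.
Barometric formula: P = P₀ exp(−z/H).
z/H = 27000/31213 = 0.86502; exp(−0.86502) = 0.42104.
P = 47260 × 0.42104 = 19898 Pa.

P ≈ 19900 Pa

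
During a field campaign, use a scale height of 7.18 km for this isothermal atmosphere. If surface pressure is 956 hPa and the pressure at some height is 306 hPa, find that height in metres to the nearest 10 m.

Invert the barometric formula: z = H ln(P₀/P).
P₀/P = 956/306 = 3.1242; ln(3.1242) = 1.1392.
z = 7180.0 × 1.1392 = 8179.5 m.

z ≈ 8180 m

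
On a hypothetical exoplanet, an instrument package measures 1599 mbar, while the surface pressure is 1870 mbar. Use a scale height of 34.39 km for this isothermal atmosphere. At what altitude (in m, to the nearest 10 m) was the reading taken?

Invert the barometric formula: z = H ln(P₀/P).
P₀/P = 1870/1599 = 1.1695; ln(1.1695) = 0.15658.
z = 34390 × 0.15658 = 5384.8 m.

z ≈ 5380 m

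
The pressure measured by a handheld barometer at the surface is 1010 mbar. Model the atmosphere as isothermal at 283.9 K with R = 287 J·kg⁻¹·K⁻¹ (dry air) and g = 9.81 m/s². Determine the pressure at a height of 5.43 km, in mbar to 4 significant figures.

P ≈ 525.3 mbar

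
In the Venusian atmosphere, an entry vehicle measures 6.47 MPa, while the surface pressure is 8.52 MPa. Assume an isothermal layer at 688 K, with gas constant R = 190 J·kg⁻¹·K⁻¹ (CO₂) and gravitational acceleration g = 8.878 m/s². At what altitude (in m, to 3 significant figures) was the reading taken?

z ≈ 4050 m

Scale height: H = RT/g = 190 × 688 / 8.878 = 14724 m.
Invert the barometric formula: z = H ln(P₀/P).
P₀/P = 8.52/6.47 = 1.3168; ln(1.3168) = 0.27520.
z = 14724 × 0.27520 = 4052.0 m.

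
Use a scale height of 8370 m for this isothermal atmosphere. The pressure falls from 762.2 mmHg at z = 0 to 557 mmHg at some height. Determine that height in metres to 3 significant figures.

Invert the barometric formula: z = H ln(P₀/P).
P₀/P = 762.2/557 = 1.3684; ln(1.3684) = 0.31364.
z = 8370.0 × 0.31364 = 2625.2 m.

z ≈ 2630 m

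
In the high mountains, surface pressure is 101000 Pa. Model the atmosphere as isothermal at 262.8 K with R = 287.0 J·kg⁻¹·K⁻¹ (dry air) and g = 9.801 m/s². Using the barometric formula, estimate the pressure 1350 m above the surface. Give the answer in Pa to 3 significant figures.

Scale height: H = RT/g = 287.0 × 262.8 / 9.801 = 7695.5 m.
Barometric formula: P = P₀ exp(−z/H).
z/H = 1350.0/7695.5 = 0.17543; exp(−0.17543) = 0.83910.
P = 101000 × 0.83910 = 84749 Pa.

P ≈ 84700 Pa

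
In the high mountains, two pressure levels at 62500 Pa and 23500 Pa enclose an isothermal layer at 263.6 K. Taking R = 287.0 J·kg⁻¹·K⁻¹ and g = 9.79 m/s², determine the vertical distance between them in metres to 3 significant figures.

Hypsometric equation: Δz = (R T̄/g) ln(P₁/P₂).
R T̄/g = 287.0 × 263.6 / 9.79 = 7727.6 m.
ln(62500/23500) = ln(2.6596) = 0.97818.
Δz = 7727.6 × 0.97818 = 7559.0 m.

Δz ≈ 7560 m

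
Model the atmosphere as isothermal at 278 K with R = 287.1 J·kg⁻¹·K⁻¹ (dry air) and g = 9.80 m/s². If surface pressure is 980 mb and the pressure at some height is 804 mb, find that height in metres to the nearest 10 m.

Scale height: H = RT/g = 287.1 × 278 / 9.80 = 8144.3 m.
Invert the barometric formula: z = H ln(P₀/P).
P₀/P = 980/804 = 1.2189; ln(1.2189) = 0.19795.
z = 8144.3 × 0.19795 = 1612.2 m.

z ≈ 1610 m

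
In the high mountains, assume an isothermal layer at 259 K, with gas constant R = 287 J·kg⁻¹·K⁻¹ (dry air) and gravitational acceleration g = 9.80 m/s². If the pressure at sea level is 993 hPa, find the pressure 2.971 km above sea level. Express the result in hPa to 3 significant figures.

P ≈ 671 hPa

Scale height: H = RT/g = 287 × 259 / 9.80 = 7585.0 m.
Barometric formula: P = P₀ exp(−z/H).
z/H = 2971.0/7585.0 = 0.39169; exp(−0.39169) = 0.67591.
P = 993 × 0.67591 = 671.18 hPa.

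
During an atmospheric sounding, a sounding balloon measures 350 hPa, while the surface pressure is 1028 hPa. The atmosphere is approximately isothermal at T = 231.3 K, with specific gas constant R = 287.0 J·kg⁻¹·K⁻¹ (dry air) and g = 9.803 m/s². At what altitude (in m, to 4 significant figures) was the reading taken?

Scale height: H = RT/g = 287.0 × 231.3 / 9.803 = 6771.7 m.
Invert the barometric formula: z = H ln(P₀/P).
P₀/P = 1028/350 = 2.9371; ln(2.9371) = 1.0774.
z = 6771.7 × 1.0774 = 7295.8 m.

z ≈ 7296 m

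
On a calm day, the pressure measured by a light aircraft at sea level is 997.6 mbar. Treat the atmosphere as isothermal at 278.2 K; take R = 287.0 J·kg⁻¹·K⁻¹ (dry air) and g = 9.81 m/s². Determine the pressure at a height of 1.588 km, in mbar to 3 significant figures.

Scale height: H = RT/g = 287.0 × 278.2 / 9.81 = 8139.0 m.
Barometric formula: P = P₀ exp(−z/H).
z/H = 1588.0/8139.0 = 0.19511; exp(−0.19511) = 0.82274.
P = 997.6 × 0.82274 = 820.77 mbar.

P ≈ 821 mbar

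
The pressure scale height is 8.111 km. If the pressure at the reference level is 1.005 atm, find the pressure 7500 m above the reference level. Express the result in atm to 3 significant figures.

P ≈ 0.399 atm

Barometric formula: P = P₀ exp(−z/H).
z/H = 7500.0/8111.0 = 0.92467; exp(−0.92467) = 0.39666.
P = 1.005 × 0.39666 = 0.39864 atm.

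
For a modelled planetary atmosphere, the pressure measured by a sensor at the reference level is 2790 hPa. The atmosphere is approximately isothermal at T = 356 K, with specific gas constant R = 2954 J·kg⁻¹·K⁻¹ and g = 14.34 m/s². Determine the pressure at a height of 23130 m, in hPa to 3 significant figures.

Scale height: H = RT/g = 2954 × 356 / 14.34 = 73335 m.
Barometric formula: P = P₀ exp(−z/H).
z/H = 23130/73335 = 0.31540; exp(−0.31540) = 0.72950.
P = 2790 × 0.72950 = 2035.3 hPa.

P ≈ 2040 hPa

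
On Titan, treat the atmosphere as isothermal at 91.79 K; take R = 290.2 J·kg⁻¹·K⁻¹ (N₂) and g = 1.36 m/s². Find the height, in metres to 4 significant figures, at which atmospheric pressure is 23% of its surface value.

z ≈ 28790 m

Scale height: H = RT/g = 290.2 × 91.79 / 1.36 = 19586 m.
Set P/P₀ = exp(−z/H) = 0.23, so z = −H ln(0.23).
−ln(0.23) = 1.4697; z = 19586 × 1.4697 = 28786 m.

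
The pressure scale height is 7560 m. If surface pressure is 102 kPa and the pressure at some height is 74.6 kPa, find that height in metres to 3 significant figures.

Invert the barometric formula: z = H ln(P₀/P).
P₀/P = 102/74.6 = 1.3673; ln(1.3673) = 0.31284.
z = 7560.0 × 0.31284 = 2365.1 m.

z ≈ 2370 m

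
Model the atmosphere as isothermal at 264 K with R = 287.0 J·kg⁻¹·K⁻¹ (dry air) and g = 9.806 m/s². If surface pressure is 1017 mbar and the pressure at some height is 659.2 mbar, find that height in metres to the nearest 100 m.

z ≈ 3400 m

Scale height: H = RT/g = 287.0 × 264 / 9.806 = 7726.7 m.
Invert the barometric formula: z = H ln(P₀/P).
P₀/P = 1017/659.2 = 1.5428; ln(1.5428) = 0.43360.
z = 7726.7 × 0.43360 = 3350.3 m.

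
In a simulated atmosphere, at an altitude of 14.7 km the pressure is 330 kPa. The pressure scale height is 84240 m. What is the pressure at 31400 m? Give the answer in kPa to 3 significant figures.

Between two levels, P₂ = P₁ exp(−Δz/H) with Δz = z₂ − z₁.
Δz = 31400 − 14700 = 16700 m; Δz/H = 16700/84240 = 0.19824.
P₂ = 330 × exp(−0.19824) = 330 × 0.82017 = 270.66 kPa.

P ≈ 271 kPa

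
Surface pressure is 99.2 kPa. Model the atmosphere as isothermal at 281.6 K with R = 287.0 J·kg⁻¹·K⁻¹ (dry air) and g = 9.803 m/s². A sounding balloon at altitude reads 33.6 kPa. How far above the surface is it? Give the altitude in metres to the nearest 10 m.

z ≈ 8930 m

Scale height: H = RT/g = 287.0 × 281.6 / 9.803 = 8244.3 m.
Invert the barometric formula: z = H ln(P₀/P).
P₀/P = 99.2/33.6 = 2.9524; ln(2.9524) = 1.0826.
z = 8244.3 × 1.0826 = 8925.3 m.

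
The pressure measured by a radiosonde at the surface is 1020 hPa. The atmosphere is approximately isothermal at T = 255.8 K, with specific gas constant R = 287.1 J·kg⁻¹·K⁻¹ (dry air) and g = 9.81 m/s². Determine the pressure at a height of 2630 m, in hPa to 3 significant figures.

P ≈ 718 hPa

Scale height: H = RT/g = 287.1 × 255.8 / 9.81 = 7486.3 m.
Barometric formula: P = P₀ exp(−z/H).
z/H = 2630.0/7486.3 = 0.35131; exp(−0.35131) = 0.70377.
P = 1020 × 0.70377 = 717.85 hPa.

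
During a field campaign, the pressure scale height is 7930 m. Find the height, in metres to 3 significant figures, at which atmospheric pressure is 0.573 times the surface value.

Set P/P₀ = exp(−z/H) = 0.573, so z = −H ln(0.573).
−ln(0.573) = 0.55687; z = 7930.0 × 0.55687 = 4416.0 m.

z ≈ 4420 m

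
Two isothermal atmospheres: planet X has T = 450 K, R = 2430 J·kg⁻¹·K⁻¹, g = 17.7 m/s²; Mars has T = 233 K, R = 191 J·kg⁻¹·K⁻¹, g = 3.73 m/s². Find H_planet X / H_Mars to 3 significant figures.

H_planet X/H_Mars ≈ 5.18

H = RT/g for each body.
H_planet X = 2430 × 450 / 17.7 = 61780 m.
H_Mars = 191 × 233 / 3.73 = 11931 m.
H_planet X/H_Mars = 61780/11931 = 5.1781.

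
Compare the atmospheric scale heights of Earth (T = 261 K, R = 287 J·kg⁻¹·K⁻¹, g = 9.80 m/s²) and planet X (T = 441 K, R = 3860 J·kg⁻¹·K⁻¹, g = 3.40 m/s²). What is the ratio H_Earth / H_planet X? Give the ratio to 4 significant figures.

H = RT/g for each body.
H_Earth = 287 × 261 / 9.80 = 7643.6 m.
H_planet X = 3860 × 441 / 3.40 = 500660 m.
H_Earth/H_planet X = 7643.6/500660 = 0.015267.

H_Earth/H_planet X ≈ 0.01527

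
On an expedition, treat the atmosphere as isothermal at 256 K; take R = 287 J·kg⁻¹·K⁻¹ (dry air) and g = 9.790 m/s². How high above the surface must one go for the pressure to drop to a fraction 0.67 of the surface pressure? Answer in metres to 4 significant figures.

Scale height: H = RT/g = 287 × 256 / 9.790 = 7504.8 m.
Set P/P₀ = exp(−z/H) = 0.67, so z = −H ln(0.67).
−ln(0.67) = 0.40048; z = 7504.8 × 0.40048 = 3005.5 m.

z ≈ 3006 m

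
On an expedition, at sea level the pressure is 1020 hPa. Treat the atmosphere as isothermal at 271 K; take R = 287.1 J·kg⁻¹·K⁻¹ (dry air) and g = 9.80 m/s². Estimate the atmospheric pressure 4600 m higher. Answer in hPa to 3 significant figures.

Scale height: H = RT/g = 287.1 × 271 / 9.80 = 7939.2 m.
Barometric formula: P = P₀ exp(−z/H).
z/H = 4600.0/7939.2 = 0.57940; exp(−0.57940) = 0.56023.
P = 1020 × 0.56023 = 571.43 hPa.

P ≈ 571 hPa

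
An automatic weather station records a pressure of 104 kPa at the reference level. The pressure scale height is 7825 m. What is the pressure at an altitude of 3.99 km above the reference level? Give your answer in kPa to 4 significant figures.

Barometric formula: P = P₀ exp(−z/H).
z/H = 3990.0/7825.0 = 0.50990; exp(−0.50990) = 0.60056.
P = 104 × 0.60056 = 62.458 kPa.

P ≈ 62.46 kPa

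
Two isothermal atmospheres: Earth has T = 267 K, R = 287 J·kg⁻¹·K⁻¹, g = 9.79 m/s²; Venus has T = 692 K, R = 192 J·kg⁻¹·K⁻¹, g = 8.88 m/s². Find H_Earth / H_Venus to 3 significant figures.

H_Earth/H_Venus ≈ 0.523

H = RT/g for each body.
H_Earth = 287 × 267 / 9.79 = 7827.3 m.
H_Venus = 192 × 692 / 8.88 = 14962 m.
H_Earth/H_Venus = 7827.3/14962 = 0.52315.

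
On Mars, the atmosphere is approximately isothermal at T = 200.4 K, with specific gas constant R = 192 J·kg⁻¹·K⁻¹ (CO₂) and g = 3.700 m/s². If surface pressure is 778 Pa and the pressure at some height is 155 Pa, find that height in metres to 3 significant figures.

z ≈ 16800 m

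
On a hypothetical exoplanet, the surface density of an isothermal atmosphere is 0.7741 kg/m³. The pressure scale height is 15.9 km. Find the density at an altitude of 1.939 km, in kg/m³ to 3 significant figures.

ρ ≈ 0.685 kg/m³

In an isothermal atmosphere, density decays like pressure: ρ = ρ₀ exp(−z/H).
z/H = 1939.0/15900 = 0.12195; exp(−0.12195) = 0.88519.
ρ = 0.7741 × 0.88519 = 0.68523 kg/m³.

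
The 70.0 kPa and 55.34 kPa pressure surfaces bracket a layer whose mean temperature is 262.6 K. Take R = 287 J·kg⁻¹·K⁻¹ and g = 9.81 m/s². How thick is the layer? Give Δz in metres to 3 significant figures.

Δz ≈ 1810 m

Hypsometric equation: Δz = (R T̄/g) ln(P₁/P₂).
R T̄/g = 287 × 262.6 / 9.81 = 7682.6 m.
ln(70.0/55.34) = ln(1.2649) = 0.23499.
Δz = 7682.6 × 0.23499 = 1805.3 m.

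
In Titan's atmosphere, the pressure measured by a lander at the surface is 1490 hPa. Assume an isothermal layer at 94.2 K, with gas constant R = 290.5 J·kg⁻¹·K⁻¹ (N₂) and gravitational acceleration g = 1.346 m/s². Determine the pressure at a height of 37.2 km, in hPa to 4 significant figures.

P ≈ 239.1 hPa

Scale height: H = RT/g = 290.5 × 94.2 / 1.346 = 20331 m.
Barometric formula: P = P₀ exp(−z/H).
z/H = 37200/20331 = 1.8297; exp(−1.8297) = 0.16046.
P = 1490 × 0.16046 = 239.09 hPa.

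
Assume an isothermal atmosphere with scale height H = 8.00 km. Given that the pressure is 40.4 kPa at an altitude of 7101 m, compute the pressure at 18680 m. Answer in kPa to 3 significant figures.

P ≈ 9.50 kPa

Between two levels, P₂ = P₁ exp(−Δz/H) with Δz = z₂ − z₁.
Δz = 18680 − 7101.0 = 11579 m; Δz/H = 11579/8000.0 = 1.4474.
P₂ = 40.4 × exp(−1.4474) = 40.4 × 0.23518 = 9.5013 kPa.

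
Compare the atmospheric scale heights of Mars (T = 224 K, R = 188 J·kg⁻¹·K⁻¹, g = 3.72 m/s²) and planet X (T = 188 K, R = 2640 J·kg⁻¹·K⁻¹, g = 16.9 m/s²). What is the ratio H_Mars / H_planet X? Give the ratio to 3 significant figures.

H_Mars/H_planet X ≈ 0.385

H = RT/g for each body.
H_Mars = 188 × 224 / 3.72 = 11320 m.
H_planet X = 2640 × 188 / 16.9 = 29368 m.
H_Mars/H_planet X = 11320/29368 = 0.38545.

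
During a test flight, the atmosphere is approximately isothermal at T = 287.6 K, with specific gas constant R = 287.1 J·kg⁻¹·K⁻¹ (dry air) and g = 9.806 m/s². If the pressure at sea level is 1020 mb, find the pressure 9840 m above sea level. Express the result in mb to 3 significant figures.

P ≈ 317 mb

Scale height: H = RT/g = 287.1 × 287.6 / 9.806 = 8420.4 m.
Barometric formula: P = P₀ exp(−z/H).
z/H = 9840.0/8420.4 = 1.1686; exp(−1.1686) = 0.31080.
P = 1020 × 0.31080 = 317.02 mb.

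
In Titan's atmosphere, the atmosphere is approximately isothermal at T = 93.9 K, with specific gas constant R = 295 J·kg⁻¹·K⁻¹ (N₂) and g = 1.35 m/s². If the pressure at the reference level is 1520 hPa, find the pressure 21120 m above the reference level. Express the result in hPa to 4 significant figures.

P ≈ 543.0 hPa

Scale height: H = RT/g = 295 × 93.9 / 1.35 = 20519 m.
Barometric formula: P = P₀ exp(−z/H).
z/H = 21120/20519 = 1.0293; exp(−1.0293) = 0.35726.
P = 1520 × 0.35726 = 543.04 hPa.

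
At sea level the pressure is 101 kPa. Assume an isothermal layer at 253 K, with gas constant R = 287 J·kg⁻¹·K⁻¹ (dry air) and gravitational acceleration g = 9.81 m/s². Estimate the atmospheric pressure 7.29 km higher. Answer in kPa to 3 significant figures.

Scale height: H = RT/g = 287 × 253 / 9.81 = 7401.7 m.
Barometric formula: P = P₀ exp(−z/H).
z/H = 7290.0/7401.7 = 0.98491; exp(−0.98491) = 0.37347.
P = 101 × 0.37347 = 37.720 kPa.

P ≈ 37.7 kPa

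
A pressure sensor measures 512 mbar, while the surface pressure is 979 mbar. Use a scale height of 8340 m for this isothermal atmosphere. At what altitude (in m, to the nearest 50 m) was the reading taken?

z ≈ 5400 m

Invert the barometric formula: z = H ln(P₀/P).
P₀/P = 979/512 = 1.9121; ln(1.9121) = 0.64820.
z = 8340.0 × 0.64820 = 5406.0 m.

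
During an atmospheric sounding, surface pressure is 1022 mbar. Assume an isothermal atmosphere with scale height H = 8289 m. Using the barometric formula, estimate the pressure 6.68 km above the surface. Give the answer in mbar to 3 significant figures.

Barometric formula: P = P₀ exp(−z/H).
z/H = 6680.0/8289.0 = 0.80589; exp(−0.80589) = 0.44669.
P = 1022 × 0.44669 = 456.52 mbar.

P ≈ 457 mbar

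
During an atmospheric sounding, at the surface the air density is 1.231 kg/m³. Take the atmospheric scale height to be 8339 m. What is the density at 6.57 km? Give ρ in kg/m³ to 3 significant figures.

ρ ≈ 0.560 kg/m³

In an isothermal atmosphere, density decays like pressure: ρ = ρ₀ exp(−z/H).
z/H = 6570.0/8339.0 = 0.78786; exp(−0.78786) = 0.45482.
ρ = 1.231 × 0.45482 = 0.55988 kg/m³.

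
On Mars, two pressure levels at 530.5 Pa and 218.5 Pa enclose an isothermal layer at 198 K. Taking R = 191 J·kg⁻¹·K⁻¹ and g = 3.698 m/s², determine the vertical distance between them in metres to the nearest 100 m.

Hypsometric equation: Δz = (R T̄/g) ln(P₁/P₂).
R T̄/g = 191 × 198 / 3.698 = 10227 m.
ln(530.5/218.5) = ln(2.4279) = 0.88703.
Δz = 10227 × 0.88703 = 9071.7 m.

Δz ≈ 9100 m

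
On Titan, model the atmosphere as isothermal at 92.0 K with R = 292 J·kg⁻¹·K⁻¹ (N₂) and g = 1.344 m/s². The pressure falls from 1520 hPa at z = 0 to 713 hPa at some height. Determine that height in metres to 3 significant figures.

z ≈ 15100 m

Scale height: H = RT/g = 292 × 92.0 / 1.344 = 19988 m.
Invert the barometric formula: z = H ln(P₀/P).
P₀/P = 1520/713 = 2.1318; ln(2.1318) = 0.75697.
z = 19988 × 0.75697 = 15130 m.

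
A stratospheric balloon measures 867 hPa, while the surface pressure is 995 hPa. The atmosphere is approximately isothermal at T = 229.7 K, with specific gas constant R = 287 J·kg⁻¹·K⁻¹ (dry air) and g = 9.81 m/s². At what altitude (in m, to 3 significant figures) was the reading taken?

Scale height: H = RT/g = 287 × 229.7 / 9.81 = 6720.1 m.
Invert the barometric formula: z = H ln(P₀/P).
P₀/P = 995/867 = 1.1476; ln(1.1476) = 0.13767.
z = 6720.1 × 0.13767 = 925.16 m.

z ≈ 925 m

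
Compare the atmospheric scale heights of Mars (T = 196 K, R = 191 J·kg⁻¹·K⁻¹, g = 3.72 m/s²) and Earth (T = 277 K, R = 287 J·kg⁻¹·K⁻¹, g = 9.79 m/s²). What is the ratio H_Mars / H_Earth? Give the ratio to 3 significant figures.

H = RT/g for each body.
H_Mars = 191 × 196 / 3.72 = 10063 m.
H_Earth = 287 × 277 / 9.79 = 8120.4 m.
H_Mars/H_Earth = 10063/8120.4 = 1.2392.

H_Mars/H_Earth ≈ 1.24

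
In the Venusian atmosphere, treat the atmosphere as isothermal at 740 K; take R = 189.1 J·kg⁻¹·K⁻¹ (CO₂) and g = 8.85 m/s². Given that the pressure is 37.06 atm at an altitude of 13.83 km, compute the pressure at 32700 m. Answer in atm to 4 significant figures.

Scale height: H = RT/g = 189.1 × 740 / 8.85 = 15812 m.
Between two levels, P₂ = P₁ exp(−Δz/H) with Δz = z₂ − z₁.
Δz = 32700 − 13830 = 18870 m; Δz/H = 18870/15812 = 1.1934.
P₂ = 37.06 × exp(−1.1934) = 37.06 × 0.30319 = 11.236 atm.

P ≈ 11.24 atm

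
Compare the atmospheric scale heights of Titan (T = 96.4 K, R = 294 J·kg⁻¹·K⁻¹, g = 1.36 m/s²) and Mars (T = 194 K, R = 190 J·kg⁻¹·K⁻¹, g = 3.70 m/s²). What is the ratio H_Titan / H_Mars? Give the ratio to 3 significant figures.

H_Titan/H_Mars ≈ 2.09

H = RT/g for each body.
H_Titan = 294 × 96.4 / 1.36 = 20839 m.
H_Mars = 190 × 194 / 3.70 = 9962.2 m.
H_Titan/H_Mars = 20839/9962.2 = 2.0918.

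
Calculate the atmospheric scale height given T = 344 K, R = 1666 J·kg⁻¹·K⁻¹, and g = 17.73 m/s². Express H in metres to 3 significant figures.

H ≈ 32300 m

The scale height of an isothermal atmosphere is H = RT/g.
H = 1666 × 344 / 17.73 = 573100/17.73 = 32324 m.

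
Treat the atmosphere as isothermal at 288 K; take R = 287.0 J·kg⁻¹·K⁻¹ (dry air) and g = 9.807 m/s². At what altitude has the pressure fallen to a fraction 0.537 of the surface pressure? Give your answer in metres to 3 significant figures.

Scale height: H = RT/g = 287.0 × 288 / 9.807 = 8428.3 m.
Set P/P₀ = exp(−z/H) = 0.537, so z = −H ln(0.537).
−ln(0.537) = 0.62176; z = 8428.3 × 0.62176 = 5240.4 m.

z ≈ 5240 m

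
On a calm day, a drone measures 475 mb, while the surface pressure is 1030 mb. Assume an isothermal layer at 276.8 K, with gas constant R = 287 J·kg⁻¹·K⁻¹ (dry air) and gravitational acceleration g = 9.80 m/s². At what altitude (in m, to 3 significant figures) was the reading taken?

Scale height: H = RT/g = 287 × 276.8 / 9.80 = 8106.3 m.
Invert the barometric formula: z = H ln(P₀/P).
P₀/P = 1030/475 = 2.1684; ln(2.1684) = 0.77399.
z = 8106.3 × 0.77399 = 6274.2 m.

z ≈ 6270 m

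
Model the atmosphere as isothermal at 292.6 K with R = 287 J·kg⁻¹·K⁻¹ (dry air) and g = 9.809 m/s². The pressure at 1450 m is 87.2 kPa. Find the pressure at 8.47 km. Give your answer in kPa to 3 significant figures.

P ≈ 38.4 kPa

Scale height: H = RT/g = 287 × 292.6 / 9.809 = 8561.1 m.
Between two levels, P₂ = P₁ exp(−Δz/H) with Δz = z₂ − z₁.
Δz = 8470.0 − 1450.0 = 7020.0 m; Δz/H = 7020.0/8561.1 = 0.81999.
P₂ = 87.2 × exp(−0.81999) = 87.2 × 0.44044 = 38.406 kPa.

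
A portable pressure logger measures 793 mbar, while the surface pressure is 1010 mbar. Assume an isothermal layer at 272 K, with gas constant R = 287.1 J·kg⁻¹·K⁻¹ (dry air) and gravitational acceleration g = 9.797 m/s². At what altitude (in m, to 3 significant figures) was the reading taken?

z ≈ 1930 m

Scale height: H = RT/g = 287.1 × 272 / 9.797 = 7970.9 m.
Invert the barometric formula: z = H ln(P₀/P).
P₀/P = 1010/793 = 1.2736; ln(1.2736) = 0.24185.
z = 7970.9 × 0.24185 = 1927.8 m.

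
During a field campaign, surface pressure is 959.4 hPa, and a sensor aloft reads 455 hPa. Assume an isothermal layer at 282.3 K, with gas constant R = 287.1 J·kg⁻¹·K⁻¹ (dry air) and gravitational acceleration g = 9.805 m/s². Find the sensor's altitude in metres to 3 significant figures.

z ≈ 6170 m

Scale height: H = RT/g = 287.1 × 282.3 / 9.805 = 8266.0 m.
Invert the barometric formula: z = H ln(P₀/P).
P₀/P = 959.4/455 = 2.1086; ln(2.1086) = 0.74602.
z = 8266.0 × 0.74602 = 6166.6 m.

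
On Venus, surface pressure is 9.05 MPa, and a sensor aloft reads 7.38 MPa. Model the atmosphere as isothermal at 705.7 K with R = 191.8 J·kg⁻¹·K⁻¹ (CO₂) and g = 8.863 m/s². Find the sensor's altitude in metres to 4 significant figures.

Scale height: H = RT/g = 191.8 × 705.7 / 8.863 = 15272 m.
Invert the barometric formula: z = H ln(P₀/P).
P₀/P = 9.05/7.38 = 1.2263; ln(1.2263) = 0.20400.
z = 15272 × 0.20400 = 3115.5 m.

z ≈ 3115 m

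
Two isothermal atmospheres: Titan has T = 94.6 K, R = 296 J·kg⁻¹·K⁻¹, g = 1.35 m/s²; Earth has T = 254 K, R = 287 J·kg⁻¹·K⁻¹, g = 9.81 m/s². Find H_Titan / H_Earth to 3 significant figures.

H = RT/g for each body.
H_Titan = 296 × 94.6 / 1.35 = 20742 m.
H_Earth = 287 × 254 / 9.81 = 7431.0 m.
H_Titan/H_Earth = 20742/7431.0 = 2.7913.

H_Titan/H_Earth ≈ 2.79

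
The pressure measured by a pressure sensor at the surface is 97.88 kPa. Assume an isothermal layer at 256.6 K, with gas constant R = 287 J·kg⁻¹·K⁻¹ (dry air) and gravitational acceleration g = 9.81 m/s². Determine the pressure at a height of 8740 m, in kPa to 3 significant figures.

Scale height: H = RT/g = 287 × 256.6 / 9.81 = 7507.1 m.
Barometric formula: P = P₀ exp(−z/H).
z/H = 8740.0/7507.1 = 1.1642; exp(−1.1642) = 0.31217.
P = 97.88 × 0.31217 = 30.555 kPa.

P ≈ 30.6 kPa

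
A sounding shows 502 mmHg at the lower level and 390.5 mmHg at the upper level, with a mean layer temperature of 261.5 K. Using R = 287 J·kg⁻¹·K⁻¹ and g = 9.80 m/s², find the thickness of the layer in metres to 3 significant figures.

Hypsometric equation: Δz = (R T̄/g) ln(P₁/P₂).
R T̄/g = 287 × 261.5 / 9.80 = 7658.2 m.
ln(502/390.5) = ln(1.2855) = 0.25115.
Δz = 7658.2 × 0.25115 = 1923.4 m.

Δz ≈ 1920 m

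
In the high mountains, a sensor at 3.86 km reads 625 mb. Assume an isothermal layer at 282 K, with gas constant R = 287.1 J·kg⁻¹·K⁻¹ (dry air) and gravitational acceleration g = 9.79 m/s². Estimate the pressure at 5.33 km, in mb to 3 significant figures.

Scale height: H = RT/g = 287.1 × 282 / 9.79 = 8269.9 m.
Between two levels, P₂ = P₁ exp(−Δz/H) with Δz = z₂ − z₁.
Δz = 5330.0 − 3860.0 = 1470.0 m; Δz/H = 1470.0/8269.9 = 0.17775.
P₂ = 625 × exp(−0.17775) = 625 × 0.83715 = 523.22 mb.

P ≈ 523 mb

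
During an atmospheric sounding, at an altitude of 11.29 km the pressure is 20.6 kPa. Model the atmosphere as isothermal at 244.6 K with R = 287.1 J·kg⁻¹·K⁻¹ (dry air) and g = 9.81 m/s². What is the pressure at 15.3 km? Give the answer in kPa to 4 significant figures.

P ≈ 11.76 kPa

Scale height: H = RT/g = 287.1 × 244.6 / 9.81 = 7158.5 m.
Between two levels, P₂ = P₁ exp(−Δz/H) with Δz = z₂ − z₁.
Δz = 15300 − 11290 = 4010.0 m; Δz/H = 4010.0/7158.5 = 0.56017.
P₂ = 20.6 × exp(−0.56017) = 20.6 × 0.57111 = 11.765 kPa.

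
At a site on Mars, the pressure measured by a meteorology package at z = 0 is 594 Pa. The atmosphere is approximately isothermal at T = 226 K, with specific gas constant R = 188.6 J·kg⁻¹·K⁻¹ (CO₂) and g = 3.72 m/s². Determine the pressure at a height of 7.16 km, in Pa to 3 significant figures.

P ≈ 318 Pa

Scale height: H = RT/g = 188.6 × 226 / 3.72 = 11458 m.
Barometric formula: P = P₀ exp(−z/H).
z/H = 7160.0/11458 = 0.62489; exp(−0.62489) = 0.53532.
P = 594 × 0.53532 = 317.98 Pa.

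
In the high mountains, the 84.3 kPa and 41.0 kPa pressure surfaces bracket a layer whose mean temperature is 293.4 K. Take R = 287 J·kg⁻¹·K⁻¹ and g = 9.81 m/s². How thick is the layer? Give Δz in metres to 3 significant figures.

Δz ≈ 6190 m

Hypsometric equation: Δz = (R T̄/g) ln(P₁/P₂).
R T̄/g = 287 × 293.4 / 9.81 = 8583.7 m.
ln(84.3/41.0) = ln(2.0561) = 0.72081.
Δz = 8583.7 × 0.72081 = 6187.2 m.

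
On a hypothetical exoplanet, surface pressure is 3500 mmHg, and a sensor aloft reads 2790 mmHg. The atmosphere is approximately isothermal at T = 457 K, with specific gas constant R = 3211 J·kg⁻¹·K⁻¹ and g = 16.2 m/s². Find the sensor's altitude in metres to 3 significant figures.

z ≈ 20500 m

Scale height: H = RT/g = 3211 × 457 / 16.2 = 90582 m.
Invert the barometric formula: z = H ln(P₀/P).
P₀/P = 3500/2790 = 1.2545; ln(1.2545) = 0.22674.
z = 90582 × 0.22674 = 20539 m.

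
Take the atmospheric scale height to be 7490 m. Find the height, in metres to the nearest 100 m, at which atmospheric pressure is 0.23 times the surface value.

z ≈ 11000 m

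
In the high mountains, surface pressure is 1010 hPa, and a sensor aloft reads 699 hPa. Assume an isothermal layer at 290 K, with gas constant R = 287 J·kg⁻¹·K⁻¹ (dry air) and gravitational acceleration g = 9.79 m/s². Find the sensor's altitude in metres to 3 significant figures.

Scale height: H = RT/g = 287 × 290 / 9.79 = 8501.5 m.
Invert the barometric formula: z = H ln(P₀/P).
P₀/P = 1010/699 = 1.4449; ln(1.4449) = 0.36804.
z = 8501.5 × 0.36804 = 3128.9 m.

z ≈ 3130 m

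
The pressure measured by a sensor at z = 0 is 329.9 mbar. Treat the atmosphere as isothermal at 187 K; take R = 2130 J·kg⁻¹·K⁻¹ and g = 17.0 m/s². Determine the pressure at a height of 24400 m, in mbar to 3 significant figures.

Scale height: H = RT/g = 2130 × 187 / 17.0 = 23430 m.
Barometric formula: P = P₀ exp(−z/H).
z/H = 24400/23430 = 1.0414; exp(−1.0414) = 0.35296.
P = 329.9 × 0.35296 = 116.44 mbar.

P ≈ 116 mbar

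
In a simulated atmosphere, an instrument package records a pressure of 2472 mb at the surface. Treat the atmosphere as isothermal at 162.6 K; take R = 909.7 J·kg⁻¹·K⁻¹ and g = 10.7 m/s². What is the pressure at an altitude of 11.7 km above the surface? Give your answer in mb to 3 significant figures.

P ≈ 1060 mb

Scale height: H = RT/g = 909.7 × 162.6 / 10.7 = 13824 m.
Barometric formula: P = P₀ exp(−z/H).
z/H = 11700/13824 = 0.84635; exp(−0.84635) = 0.42898.
P = 2472 × 0.42898 = 1060.4 mb.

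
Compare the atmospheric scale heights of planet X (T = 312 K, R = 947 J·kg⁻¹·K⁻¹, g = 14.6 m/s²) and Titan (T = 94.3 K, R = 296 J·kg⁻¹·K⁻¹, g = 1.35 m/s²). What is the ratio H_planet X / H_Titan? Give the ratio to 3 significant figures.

H_planet X/H_Titan ≈ 0.979

H = RT/g for each body.
H_planet X = 947 × 312 / 14.6 = 20237 m.
H_Titan = 296 × 94.3 / 1.35 = 20676 m.
H_planet X/H_Titan = 20237/20676 = 0.97877.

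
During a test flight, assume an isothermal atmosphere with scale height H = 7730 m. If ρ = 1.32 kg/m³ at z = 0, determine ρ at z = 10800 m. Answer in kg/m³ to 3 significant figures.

In an isothermal atmosphere, density decays like pressure: ρ = ρ₀ exp(−z/H).
z/H = 10800/7730.0 = 1.3972; exp(−1.3972) = 0.24729.
ρ = 1.32 × 0.24729 = 0.32642 kg/m³.

ρ ≈ 0.326 kg/m³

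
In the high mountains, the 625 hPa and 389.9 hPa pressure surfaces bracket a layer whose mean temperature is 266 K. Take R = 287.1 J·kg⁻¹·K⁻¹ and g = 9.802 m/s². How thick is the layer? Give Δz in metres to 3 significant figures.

Δz ≈ 3680 m

Hypsometric equation: Δz = (R T̄/g) ln(P₁/P₂).
R T̄/g = 287.1 × 266 / 9.802 = 7791.1 m.
ln(625/389.9) = ln(1.6030) = 0.47188.
Δz = 7791.1 × 0.47188 = 3676.5 m.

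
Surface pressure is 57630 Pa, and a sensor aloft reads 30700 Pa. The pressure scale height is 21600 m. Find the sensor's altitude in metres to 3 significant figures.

Invert the barometric formula: z = H ln(P₀/P).
P₀/P = 57630/30700 = 1.8772; ln(1.8772) = 0.62978.
z = 21600 × 0.62978 = 13603 m.

z ≈ 13600 m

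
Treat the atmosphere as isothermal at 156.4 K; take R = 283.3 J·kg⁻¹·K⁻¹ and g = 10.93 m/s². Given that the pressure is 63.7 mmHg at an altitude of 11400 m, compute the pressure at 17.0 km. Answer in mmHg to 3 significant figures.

Scale height: H = RT/g = 283.3 × 156.4 / 10.93 = 4053.8 m.
Between two levels, P₂ = P₁ exp(−Δz/H) with Δz = z₂ − z₁.
Δz = 17000 − 11400 = 5600.0 m; Δz/H = 5600.0/4053.8 = 1.3814.
P₂ = 63.7 × exp(−1.3814) = 63.7 × 0.25123 = 16.003 mmHg.

P ≈ 16.0 mmHg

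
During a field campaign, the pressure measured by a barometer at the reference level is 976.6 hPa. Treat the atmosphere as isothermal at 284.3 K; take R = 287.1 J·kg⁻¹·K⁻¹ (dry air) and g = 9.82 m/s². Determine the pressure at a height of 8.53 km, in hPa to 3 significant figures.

Scale height: H = RT/g = 287.1 × 284.3 / 9.82 = 8311.9 m.
Barometric formula: P = P₀ exp(−z/H).
z/H = 8530.0/8311.9 = 1.0262; exp(−1.0262) = 0.35837.
P = 976.6 × 0.35837 = 349.98 hPa.

P ≈ 350 hPa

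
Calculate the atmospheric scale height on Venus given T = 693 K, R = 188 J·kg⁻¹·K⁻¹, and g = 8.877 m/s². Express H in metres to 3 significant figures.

H ≈ 14700 m

The scale height of an isothermal atmosphere is H = RT/g.
H = 188 × 693 / 8.877 = 130280/8.877 = 14676 m.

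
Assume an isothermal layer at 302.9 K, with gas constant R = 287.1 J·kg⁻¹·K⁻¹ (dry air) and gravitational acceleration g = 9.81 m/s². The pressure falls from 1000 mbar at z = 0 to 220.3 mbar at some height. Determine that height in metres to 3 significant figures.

z ≈ 13400 m

Scale height: H = RT/g = 287.1 × 302.9 / 9.81 = 8864.7 m.
Invert the barometric formula: z = H ln(P₀/P).
P₀/P = 1000/220.3 = 4.5393; ln(4.5393) = 1.5128.
z = 8864.7 × 1.5128 = 13411 m.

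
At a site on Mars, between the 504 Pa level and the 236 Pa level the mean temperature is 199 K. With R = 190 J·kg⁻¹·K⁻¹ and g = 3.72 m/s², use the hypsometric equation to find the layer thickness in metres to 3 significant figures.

Hypsometric equation: Δz = (R T̄/g) ln(P₁/P₂).
R T̄/g = 190 × 199 / 3.72 = 10164 m.
ln(504/236) = ln(2.1356) = 0.75875.
Δz = 10164 × 0.75875 = 7711.9 m.

Δz ≈ 7710 m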